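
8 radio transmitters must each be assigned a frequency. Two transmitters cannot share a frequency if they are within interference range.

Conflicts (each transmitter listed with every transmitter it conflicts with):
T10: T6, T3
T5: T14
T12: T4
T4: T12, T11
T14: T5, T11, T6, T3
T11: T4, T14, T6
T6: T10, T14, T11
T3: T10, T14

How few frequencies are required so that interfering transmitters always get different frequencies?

T14, T11, T6 all conflict with each other, so at least 3 frequencies are needed.
3 frequencies suffice: frequency 1 → {T10, T4, T14}; frequency 2 → {T5, T12, T6, T3}; frequency 3 → {T11}. Each listed conflict is separated.

3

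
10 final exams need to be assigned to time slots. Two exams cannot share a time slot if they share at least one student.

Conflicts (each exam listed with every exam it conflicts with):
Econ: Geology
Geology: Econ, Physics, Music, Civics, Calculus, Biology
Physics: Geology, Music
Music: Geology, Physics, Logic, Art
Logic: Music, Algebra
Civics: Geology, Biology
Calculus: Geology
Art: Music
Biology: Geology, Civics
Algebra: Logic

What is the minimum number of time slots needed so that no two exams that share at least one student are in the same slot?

3

Geology, Physics, Music pairwise conflict, so at least 3 time slots are needed.
Using 3 time slots: Econ=2, Geology=1, Physics=3, Music=2, Logic=1, Civics=2, Calculus=2, Art=1, Biology=3, Algebra=2. Each listed conflict is separated.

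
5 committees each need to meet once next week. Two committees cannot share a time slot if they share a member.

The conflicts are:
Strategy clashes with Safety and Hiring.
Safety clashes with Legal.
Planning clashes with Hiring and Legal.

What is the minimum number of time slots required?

3

The cycle Hiring-Strategy-Safety-Legal-Planning-Hiring has odd length 5, so it cannot be 2-colored; at least 3 time slots are needed.
3 time slots suffice: time slot 1 → {Safety, Hiring}; time slot 2 → {Strategy, Legal}; time slot 3 → {Planning}. No two conflicting committees share a time slot.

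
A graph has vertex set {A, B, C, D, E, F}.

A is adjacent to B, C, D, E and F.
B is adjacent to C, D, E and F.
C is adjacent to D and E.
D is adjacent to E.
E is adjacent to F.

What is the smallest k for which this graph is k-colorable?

A, B, C, D, E form a clique, so at least 5 colors are needed.
5 colors suffice: color 1 → {B}; color 2 → {A}; color 3 → {E}; color 4 → {D, F}; color 5 → {C}. No two adjacent vertices share a color.

5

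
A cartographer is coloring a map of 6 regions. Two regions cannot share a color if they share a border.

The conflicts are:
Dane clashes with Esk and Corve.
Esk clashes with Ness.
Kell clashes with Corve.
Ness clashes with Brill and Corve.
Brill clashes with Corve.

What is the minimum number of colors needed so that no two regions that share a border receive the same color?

3

Ness, Brill, Corve pairwise conflict, so at least 3 colors are needed.
One proper 3-coloring: Dane=2, Esk=1, Kell=2, Ness=2, Brill=3, Corve=1. Each listed conflict is separated.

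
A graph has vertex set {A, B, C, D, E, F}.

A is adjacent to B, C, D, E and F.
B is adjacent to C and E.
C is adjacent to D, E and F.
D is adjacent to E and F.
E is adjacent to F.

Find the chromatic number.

5

A, C, D, E, F are mutually adjacent (a clique of size 5), so at least 5 colors are needed.
A valid assignment using 5 colors: A=3, B=4, C=2, D=4, E=1, F=5. Each edge has distinct colors on its endpoints.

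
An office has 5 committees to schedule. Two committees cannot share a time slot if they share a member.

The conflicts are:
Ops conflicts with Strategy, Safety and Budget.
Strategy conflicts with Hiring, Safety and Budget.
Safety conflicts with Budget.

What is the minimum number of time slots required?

4

Ops, Strategy, Safety, Budget are mutually in conflict, so at least 4 time slots are needed.
4 time slots suffice: time slot 1 → {Strategy}; time slot 2 → {Ops, Hiring}; time slot 3 → {Safety}; time slot 4 → {Budget}. Each listed conflict is separated.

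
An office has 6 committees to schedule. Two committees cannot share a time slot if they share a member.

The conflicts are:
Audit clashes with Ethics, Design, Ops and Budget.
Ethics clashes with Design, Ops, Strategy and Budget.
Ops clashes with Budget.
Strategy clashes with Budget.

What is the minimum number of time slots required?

4

Audit, Ethics, Ops, Budget are mutually in conflict, so at least 4 time slots are needed.
4 time slots suffice: time slot 1 → {Ethics}; time slot 2 → {Audit, Strategy}; time slot 3 → {Design, Budget}; time slot 4 → {Ops}. Every pair that conflicts lands in different time slots.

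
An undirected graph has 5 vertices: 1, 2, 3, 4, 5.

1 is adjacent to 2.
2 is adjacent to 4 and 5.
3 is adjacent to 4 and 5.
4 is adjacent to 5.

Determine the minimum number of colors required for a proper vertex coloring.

2, 4, 5 form a triangle, so at least 3 colors are needed.
3 colors suffice: 1=a, 2=c, 3=c, 4=a, 5=b. Every edge joins two different colors.

3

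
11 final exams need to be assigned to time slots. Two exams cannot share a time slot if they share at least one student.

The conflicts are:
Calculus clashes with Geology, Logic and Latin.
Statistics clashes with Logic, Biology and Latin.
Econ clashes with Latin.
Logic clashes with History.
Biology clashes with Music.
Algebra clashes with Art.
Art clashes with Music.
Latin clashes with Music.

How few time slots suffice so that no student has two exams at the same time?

Logic and History conflict, so at least 2 time slots are needed.
Using 2 time slots: Calculus=2, Statistics=2, Geology=1, Econ=2, Logic=1, Biology=1, Algebra=2, History=2, Art=1, Latin=1, Music=2. Every pair that conflicts lands in different time slots.

2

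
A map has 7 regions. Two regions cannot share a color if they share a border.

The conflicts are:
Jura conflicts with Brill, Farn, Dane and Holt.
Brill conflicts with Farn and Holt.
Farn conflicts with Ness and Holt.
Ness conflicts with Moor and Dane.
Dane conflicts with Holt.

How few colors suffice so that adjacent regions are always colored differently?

Jura, Brill, Farn, Holt are mutually in conflict, so at least 4 colors are needed.
4 colors suffice: Jura=2, Brill=4, Farn=1, Ness=2, Moor=1, Dane=1, Holt=3. No two conflicting regions share a color.

4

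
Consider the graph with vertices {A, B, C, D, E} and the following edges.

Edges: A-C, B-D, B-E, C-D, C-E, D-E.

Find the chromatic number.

3

B, D, E are pairwise adjacent, so at least 3 colors are needed.
3 colors suffice: color 1 → {B, C}; color 2 → {A, E}; color 3 → {D}. No two adjacent vertices share a color.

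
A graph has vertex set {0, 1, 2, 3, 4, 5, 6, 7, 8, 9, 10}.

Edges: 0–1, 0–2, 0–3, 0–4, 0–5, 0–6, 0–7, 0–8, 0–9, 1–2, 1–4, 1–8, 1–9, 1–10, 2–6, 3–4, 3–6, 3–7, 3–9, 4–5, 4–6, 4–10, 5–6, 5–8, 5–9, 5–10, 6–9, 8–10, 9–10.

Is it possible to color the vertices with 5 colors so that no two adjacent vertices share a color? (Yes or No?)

The chromatic number is 4. 0, 5, 6, 9 are mutually adjacent (a clique of size 4), so at least 4 colors are needed.
4 colors suffice: color red → {0, 10}; color blue → {2, 4, 7, 8, 9}; color green → {1, 3, 5}; color yellow → {6}.
Since 5 ≥ 4, a proper 5-coloring certainly exists.

Yes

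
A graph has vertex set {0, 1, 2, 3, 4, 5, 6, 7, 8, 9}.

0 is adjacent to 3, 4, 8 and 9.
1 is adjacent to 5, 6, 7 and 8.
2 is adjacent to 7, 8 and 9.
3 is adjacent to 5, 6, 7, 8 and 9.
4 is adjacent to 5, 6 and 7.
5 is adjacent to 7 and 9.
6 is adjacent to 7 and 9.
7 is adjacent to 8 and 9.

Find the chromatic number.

4

3, 5, 7, 9 are mutually adjacent (a clique of size 4), so at least 4 colors are needed.
4 colors suffice: color a → {0, 7}; color b → {4, 8, 9}; color c → {1, 2, 3}; color d → {5, 6}. Each edge has distinct colors on its endpoints.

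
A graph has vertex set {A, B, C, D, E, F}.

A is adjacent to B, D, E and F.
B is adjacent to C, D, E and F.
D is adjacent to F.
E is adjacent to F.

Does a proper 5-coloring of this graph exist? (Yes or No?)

The chromatic number is 4. A, B, D, F form a clique, so at least 4 colors are needed.
4 colors suffice: color 1 → {B}; color 2 → {A, C}; color 3 → {F}; color 4 → {D, E}.
Since 5 ≥ 4, a proper 5-coloring certainly exists.

Yes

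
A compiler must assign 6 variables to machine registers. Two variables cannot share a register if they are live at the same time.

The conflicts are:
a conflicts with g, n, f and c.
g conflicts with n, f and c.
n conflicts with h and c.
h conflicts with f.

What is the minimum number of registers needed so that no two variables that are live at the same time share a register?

a, g, n, c all conflict with each other, so at least 4 registers are needed.
4 registers suffice: register 1 → {a, h}; register 2 → {n, f}; register 3 → {g}; register 4 → {c}. Each listed conflict is separated.

4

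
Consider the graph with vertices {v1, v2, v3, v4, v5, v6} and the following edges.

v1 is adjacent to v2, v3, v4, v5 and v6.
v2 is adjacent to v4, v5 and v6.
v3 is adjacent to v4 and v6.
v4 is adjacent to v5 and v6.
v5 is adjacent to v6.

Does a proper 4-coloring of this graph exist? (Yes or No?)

No

v1, v2, v4, v5, v6 are mutually adjacent (a clique of size 5), so at least 5 colors are needed.
So 4 colors are not enough.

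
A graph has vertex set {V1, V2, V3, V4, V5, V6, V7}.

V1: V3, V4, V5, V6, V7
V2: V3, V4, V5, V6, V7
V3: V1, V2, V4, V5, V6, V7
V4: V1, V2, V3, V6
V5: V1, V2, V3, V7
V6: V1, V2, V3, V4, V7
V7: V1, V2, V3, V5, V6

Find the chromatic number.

V1, V3, V5, V7 are mutually adjacent (a clique of size 4), so at least 4 colors are needed.
4 colors suffice: V1=2, V2=2, V3=1, V4=3, V5=4, V6=4, V7=3. Every edge joins two different colors.

4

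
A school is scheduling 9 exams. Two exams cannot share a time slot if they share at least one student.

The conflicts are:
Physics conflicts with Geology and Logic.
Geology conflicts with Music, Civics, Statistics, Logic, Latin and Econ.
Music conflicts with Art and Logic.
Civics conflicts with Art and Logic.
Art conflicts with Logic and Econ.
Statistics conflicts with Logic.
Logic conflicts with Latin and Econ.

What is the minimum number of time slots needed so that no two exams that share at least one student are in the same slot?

Geology, Logic, Latin pairwise conflict, so at least 3 time slots are needed.
Using 3 time slots: Physics=3, Geology=2, Music=3, Civics=3, Art=2, Statistics=3, Logic=1, Latin=3, Econ=3. Each listed conflict is separated.

3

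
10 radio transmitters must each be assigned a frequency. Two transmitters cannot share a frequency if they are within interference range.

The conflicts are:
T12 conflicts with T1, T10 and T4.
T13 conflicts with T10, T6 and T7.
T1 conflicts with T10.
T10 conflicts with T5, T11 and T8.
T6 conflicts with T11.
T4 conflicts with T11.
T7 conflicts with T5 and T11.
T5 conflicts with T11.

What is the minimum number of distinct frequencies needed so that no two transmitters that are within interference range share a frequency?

T7, T5, T11 pairwise conflict, so at least 3 frequencies are needed.
3 frequencies suffice: frequency 1 → {T10, T6, T4, T7}; frequency 2 → {T12, T13, T11, T8}; frequency 3 → {T1, T5}. No two conflicting transmitters share a frequency.

3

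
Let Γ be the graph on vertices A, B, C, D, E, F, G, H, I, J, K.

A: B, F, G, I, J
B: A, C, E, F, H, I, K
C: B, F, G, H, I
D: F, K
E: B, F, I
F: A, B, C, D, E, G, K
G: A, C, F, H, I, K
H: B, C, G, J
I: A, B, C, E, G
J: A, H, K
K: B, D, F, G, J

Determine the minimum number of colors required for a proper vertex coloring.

3

D, F, K are pairwise adjacent, so at least 3 colors are needed.
3 colors suffice: color 1 → {F, H, I}; color 2 → {B, D, G, J}; color 3 → {A, C, E, K}. Every edge joins two different colors.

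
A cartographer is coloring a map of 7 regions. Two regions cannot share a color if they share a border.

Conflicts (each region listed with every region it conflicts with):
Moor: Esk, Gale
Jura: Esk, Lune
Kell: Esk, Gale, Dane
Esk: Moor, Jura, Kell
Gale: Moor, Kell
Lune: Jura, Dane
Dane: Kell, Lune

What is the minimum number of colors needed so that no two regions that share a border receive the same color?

The cycle Dane-Lune-Jura-Esk-Kell-Dane has odd length 5, so it cannot be 2-colored; at least 3 colors are needed.
A valid assignment using 3 colors: Moor=1, Jura=1, Kell=1, Esk=2, Gale=2, Lune=2, Dane=3. Every pair that conflicts lands in different colors.

3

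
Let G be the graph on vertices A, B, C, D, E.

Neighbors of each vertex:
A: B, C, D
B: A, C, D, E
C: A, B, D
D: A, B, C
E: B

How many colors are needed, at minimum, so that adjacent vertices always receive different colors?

4

A, B, C, D are mutually adjacent (a clique of size 4), so at least 4 colors are needed.
4 colors suffice: color red → {B}; color blue → {D, E}; color green → {C}; color yellow → {A}. Each edge has distinct colors on its endpoints.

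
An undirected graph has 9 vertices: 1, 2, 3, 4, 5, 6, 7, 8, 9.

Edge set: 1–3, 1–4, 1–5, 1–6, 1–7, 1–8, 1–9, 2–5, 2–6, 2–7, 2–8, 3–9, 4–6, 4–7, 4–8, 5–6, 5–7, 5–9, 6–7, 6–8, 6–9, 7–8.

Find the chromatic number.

1, 4, 6, 7, 8 are pairwise adjacent (a clique of size 5), so at least 5 colors are needed.
5 colors suffice: color red → {3, 6}; color blue → {1, 2}; color green → {7, 9}; color yellow → {5, 8}; color purple → {4}. Each edge has distinct colors on its endpoints.

5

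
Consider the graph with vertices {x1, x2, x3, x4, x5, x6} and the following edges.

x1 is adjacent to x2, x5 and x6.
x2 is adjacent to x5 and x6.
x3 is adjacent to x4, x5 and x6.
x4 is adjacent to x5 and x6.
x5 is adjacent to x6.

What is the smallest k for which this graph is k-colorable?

x1, x2, x5, x6 are pairwise adjacent (a clique of size 4), so at least 4 colors are needed.
4 colors suffice: color R → {x5}; color B → {x6}; color G → {x2, x4}; color Y → {x1, x3}. Each edge has distinct colors on its endpoints.

4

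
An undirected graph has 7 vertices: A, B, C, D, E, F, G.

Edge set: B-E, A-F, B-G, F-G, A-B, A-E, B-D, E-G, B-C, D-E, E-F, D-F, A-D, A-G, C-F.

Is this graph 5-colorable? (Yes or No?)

The chromatic number is 4. A, B, D, E are pairwise adjacent (a clique of size 4), so at least 4 colors are needed.
One proper 4-coloring: A=1, B=2, C=1, D=4, E=3, F=2, G=4.
Since 5 ≥ 4, a proper 5-coloring certainly exists.

Yes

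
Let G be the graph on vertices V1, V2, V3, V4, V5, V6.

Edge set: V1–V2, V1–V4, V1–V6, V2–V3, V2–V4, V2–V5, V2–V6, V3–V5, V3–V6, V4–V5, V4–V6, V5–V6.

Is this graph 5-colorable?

The chromatic number is 4. V2, V3, V5, V6 are mutually adjacent (a clique of size 4), so at least 4 colors are needed.
4 colors suffice: color 1 → {V6}; color 2 → {V2}; color 3 → {V1, V5}; color 4 → {V3, V4}.
Since 5 ≥ 4, a proper 5-coloring certainly exists.

Yes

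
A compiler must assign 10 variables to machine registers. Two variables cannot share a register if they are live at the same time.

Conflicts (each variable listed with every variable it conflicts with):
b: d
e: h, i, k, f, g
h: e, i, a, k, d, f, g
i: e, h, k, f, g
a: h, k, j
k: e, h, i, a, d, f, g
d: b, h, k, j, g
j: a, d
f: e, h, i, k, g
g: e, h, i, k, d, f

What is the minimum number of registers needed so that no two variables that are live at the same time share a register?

e, h, i, k, f, g pairwise conflict, so at least 6 registers are needed.
6 registers suffice: register 1 → {b, k, j}; register 2 → {h}; register 3 → {a, g}; register 4 → {e, d}; register 5 → {i}; register 6 → {f}. No two conflicting variables share a register.

6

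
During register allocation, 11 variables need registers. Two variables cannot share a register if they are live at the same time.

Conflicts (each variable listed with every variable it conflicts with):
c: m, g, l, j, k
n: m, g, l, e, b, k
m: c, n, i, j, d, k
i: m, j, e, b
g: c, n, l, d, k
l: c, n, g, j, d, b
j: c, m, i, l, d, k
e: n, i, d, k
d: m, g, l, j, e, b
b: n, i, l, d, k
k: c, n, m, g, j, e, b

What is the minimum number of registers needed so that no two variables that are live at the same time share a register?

c, m, j, k pairwise conflict, so at least 4 registers are needed.
4 registers suffice: c=4, n=4, m=3, i=1, g=2, l=3, j=2, e=2, d=1, b=2, k=1. Every pair that conflicts lands in different registers.

4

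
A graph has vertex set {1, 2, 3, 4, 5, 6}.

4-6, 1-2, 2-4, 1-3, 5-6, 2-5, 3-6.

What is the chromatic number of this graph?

3

The cycle 6-4-2-1-3-6 has odd length 5, so it cannot be 2-colored; at least 3 colors are needed.
3 colors suffice: color red → {2, 6}; color blue → {1, 4, 5}; color green → {3}. Every edge joins two different colors.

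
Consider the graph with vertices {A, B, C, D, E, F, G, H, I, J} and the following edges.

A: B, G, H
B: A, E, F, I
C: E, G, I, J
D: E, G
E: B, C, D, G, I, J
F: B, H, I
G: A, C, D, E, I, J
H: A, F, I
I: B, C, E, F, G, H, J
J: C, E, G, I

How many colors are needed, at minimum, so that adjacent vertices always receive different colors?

C, E, G, I, J are pairwise adjacent (a clique of size 5), so at least 5 colors are needed.
5 colors suffice: color 1 → {A, D, I}; color 2 → {B, G, H}; color 3 → {E, F}; color 4 → {J}; color 5 → {C}. Every edge joins two different colors.

5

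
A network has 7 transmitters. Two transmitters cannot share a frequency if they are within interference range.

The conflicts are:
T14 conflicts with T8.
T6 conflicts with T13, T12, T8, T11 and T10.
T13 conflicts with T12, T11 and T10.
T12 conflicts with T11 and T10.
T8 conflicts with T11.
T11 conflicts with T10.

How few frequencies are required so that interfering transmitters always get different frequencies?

T6, T13, T12, T11, T10 pairwise conflict, so at least 5 frequencies are needed.
5 frequencies suffice: T14=1, T6=2, T13=3, T12=4, T8=3, T11=1, T10=5. No two conflicting transmitters share a frequency.

5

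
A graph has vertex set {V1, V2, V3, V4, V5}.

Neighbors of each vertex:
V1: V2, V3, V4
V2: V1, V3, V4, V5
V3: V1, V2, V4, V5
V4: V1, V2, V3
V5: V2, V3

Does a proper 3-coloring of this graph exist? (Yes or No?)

No

V1, V2, V3, V4 form a clique, so at least 4 colors are needed.
So 3 colors are not enough.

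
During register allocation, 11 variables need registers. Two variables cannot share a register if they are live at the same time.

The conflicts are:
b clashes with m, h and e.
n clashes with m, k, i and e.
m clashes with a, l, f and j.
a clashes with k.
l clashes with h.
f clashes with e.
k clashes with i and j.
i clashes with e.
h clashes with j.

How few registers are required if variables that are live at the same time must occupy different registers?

3

n, k, i all conflict with each other, so at least 3 registers are needed.
Using 3 registers: b=2, n=2, m=1, a=2, l=2, f=2, k=1, i=3, h=1, j=2, e=1. Every pair that conflicts lands in different registers.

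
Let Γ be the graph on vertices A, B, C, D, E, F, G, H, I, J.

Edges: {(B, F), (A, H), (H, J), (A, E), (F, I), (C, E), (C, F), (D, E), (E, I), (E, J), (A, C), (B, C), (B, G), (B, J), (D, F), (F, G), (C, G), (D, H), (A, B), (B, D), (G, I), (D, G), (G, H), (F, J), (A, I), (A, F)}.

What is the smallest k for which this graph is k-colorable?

4

B, D, F, G are pairwise adjacent (a clique of size 4), so at least 4 colors are needed.
4 colors suffice: color 1 → {E, F, H}; color 2 → {B, I}; color 3 → {A, G, J}; color 4 → {C, D}. Each edge has distinct colors on its endpoints.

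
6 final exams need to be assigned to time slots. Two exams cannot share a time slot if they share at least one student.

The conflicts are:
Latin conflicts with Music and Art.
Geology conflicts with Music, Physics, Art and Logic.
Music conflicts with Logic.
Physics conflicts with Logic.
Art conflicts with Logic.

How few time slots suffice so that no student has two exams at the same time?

Geology, Physics, Logic are mutually in conflict, so at least 3 time slots are needed.
A valid assignment using 3 time slots: Latin=1, Geology=1, Music=3, Physics=3, Art=3, Logic=2. No two conflicting exams share a time slot.

3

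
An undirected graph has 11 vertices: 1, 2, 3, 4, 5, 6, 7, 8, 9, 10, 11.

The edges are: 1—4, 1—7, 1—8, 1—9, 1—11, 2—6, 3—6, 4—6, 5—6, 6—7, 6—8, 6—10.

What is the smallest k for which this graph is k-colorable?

5 and 6 are adjacent, so at least 2 colors are needed.
2 colors suffice: color a → {1, 6}; color b → {2, 3, 4, 5, 7, 8, 9, 10, 11}. Every edge joins two different colors.

2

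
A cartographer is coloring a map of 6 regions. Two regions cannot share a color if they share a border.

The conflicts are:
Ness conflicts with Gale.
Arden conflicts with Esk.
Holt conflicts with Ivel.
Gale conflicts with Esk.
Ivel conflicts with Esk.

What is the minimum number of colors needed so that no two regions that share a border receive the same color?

Ness and Gale conflict, so at least 2 colors are needed.
2 colors suffice: color 1 → {Ness, Holt, Esk}; color 2 → {Arden, Gale, Ivel}. Each listed conflict is separated.

2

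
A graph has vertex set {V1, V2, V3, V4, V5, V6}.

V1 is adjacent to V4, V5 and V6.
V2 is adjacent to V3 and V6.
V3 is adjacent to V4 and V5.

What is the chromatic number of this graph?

3

The cycle V2-V3-V4-V1-V6-V2 has odd length 5, so it cannot be 2-colored; at least 3 colors are needed.
One proper 3-coloring: V1=1, V2=2, V3=1, V4=2, V5=2, V6=3. No two adjacent vertices share a color.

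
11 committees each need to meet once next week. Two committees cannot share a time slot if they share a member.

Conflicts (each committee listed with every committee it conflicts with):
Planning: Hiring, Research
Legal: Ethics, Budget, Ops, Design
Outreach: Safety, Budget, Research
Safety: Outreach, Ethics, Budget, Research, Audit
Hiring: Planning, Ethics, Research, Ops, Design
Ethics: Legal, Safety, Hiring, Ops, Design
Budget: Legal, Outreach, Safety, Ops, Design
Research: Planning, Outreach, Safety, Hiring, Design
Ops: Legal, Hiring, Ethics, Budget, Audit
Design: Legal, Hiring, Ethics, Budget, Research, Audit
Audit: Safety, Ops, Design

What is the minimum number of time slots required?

Hiring, Ethics, Design pairwise conflict, so at least 3 time slots are needed.
3 time slots suffice: Planning=1, Legal=3, Outreach=3, Safety=1, Hiring=3, Ethics=2, Budget=2, Research=2, Ops=1, Design=1, Audit=2. Each listed conflict is separated.

3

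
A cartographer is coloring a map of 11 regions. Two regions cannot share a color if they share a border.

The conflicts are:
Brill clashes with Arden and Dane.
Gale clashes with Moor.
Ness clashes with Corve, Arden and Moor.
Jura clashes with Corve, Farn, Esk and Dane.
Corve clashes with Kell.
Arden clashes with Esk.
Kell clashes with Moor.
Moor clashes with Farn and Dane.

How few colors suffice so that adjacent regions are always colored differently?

3

The cycle Moor-Dane-Jura-Corve-Ness-Moor has odd length 5, so it cannot be 2-colored; at least 3 colors are needed.
3 colors suffice: color 1 → {Jura, Arden, Moor}; color 2 → {Gale, Ness, Kell, Farn, Esk, Dane}; color 3 → {Brill, Corve}. No two conflicting regions share a color.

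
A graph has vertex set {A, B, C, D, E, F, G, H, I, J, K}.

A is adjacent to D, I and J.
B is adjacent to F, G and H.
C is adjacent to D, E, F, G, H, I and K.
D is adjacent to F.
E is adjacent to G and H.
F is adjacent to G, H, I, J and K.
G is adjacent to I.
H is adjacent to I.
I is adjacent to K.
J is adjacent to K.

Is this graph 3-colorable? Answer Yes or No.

C, F, I, K form a clique, so at least 4 colors are needed.
So 3 colors are not enough.

No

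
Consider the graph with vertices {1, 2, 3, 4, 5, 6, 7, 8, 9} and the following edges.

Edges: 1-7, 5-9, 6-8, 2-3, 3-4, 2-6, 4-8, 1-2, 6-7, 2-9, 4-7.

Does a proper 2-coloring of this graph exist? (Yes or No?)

The cycle 6-7-4-3-2-6 has odd length 5, so it cannot be 2-colored; at least 3 colors are needed.
So 2 colors are not enough.

No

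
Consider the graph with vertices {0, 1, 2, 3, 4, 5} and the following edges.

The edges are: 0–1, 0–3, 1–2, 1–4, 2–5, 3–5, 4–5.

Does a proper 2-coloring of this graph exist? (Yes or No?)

No

The cycle 3-0-1-2-5-3 has odd length 5, so it cannot be 2-colored; at least 3 colors are needed.
So 2 colors are not enough.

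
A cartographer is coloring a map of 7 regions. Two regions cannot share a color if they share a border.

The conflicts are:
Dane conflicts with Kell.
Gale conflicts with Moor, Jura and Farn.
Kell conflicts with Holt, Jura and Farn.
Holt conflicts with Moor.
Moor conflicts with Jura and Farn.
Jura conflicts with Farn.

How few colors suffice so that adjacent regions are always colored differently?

Gale, Moor, Jura, Farn all conflict with each other, so at least 4 colors are needed.
4 colors suffice: color 1 → {Kell, Moor}; color 2 → {Dane, Holt, Jura}; color 3 → {Farn}; color 4 → {Gale}. Each listed conflict is separated.

4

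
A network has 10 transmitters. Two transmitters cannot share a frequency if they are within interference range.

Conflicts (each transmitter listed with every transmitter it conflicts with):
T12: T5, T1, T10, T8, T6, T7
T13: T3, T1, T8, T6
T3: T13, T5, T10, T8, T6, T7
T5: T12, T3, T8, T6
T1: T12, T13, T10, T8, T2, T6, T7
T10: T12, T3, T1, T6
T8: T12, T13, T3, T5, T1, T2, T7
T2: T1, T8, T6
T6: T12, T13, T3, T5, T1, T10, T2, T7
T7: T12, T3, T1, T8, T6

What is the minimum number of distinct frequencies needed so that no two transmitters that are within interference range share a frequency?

T12, T1, T8, T7 are mutually in conflict, so at least 4 frequencies are needed.
4 frequencies suffice: T12=3, T13=3, T3=2, T5=4, T1=2, T10=4, T8=1, T2=3, T6=1, T7=4. Each listed conflict is separated.

4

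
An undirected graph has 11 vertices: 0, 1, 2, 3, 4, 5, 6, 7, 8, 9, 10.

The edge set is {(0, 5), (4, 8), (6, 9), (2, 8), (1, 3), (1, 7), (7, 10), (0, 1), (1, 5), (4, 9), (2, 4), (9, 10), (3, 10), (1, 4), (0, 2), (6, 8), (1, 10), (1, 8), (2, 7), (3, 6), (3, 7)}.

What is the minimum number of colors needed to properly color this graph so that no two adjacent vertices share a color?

1, 3, 7, 10 form a clique, so at least 4 colors are needed.
4 colors suffice: 0=blue, 1=red, 2=red, 3=green, 4=blue, 5=green, 6=blue, 7=blue, 8=green, 9=red, 10=yellow. Every edge joins two different colors.

4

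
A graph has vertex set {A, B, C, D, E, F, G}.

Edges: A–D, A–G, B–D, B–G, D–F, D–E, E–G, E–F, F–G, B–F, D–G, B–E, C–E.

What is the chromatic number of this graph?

B, D, E, F, G are pairwise adjacent (a clique of size 5), so at least 5 colors are needed.
A valid assignment using 5 colors: A=3, B=5, C=1, D=1, E=3, F=4, G=2. No two adjacent vertices share a color.

5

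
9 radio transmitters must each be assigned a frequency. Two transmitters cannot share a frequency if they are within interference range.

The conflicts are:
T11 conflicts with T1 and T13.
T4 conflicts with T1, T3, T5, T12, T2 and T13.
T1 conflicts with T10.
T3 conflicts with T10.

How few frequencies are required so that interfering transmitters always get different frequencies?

T11 and T1 conflict, so at least 2 frequencies are needed.
2 frequencies suffice: frequency 1 → {T11, T4, T10}; frequency 2 → {T1, T3, T5, T12, T2, T13}. Every pair that conflicts lands in different frequencies.

2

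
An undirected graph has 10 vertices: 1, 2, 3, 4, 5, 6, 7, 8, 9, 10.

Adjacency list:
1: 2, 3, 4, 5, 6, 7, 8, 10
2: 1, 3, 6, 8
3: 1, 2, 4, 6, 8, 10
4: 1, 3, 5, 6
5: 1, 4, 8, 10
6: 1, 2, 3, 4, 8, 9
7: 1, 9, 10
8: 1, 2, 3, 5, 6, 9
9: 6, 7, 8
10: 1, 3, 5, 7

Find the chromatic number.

1, 2, 3, 6, 8 form a clique, so at least 5 colors are needed.
5 colors suffice: color a → {1, 9}; color b → {6, 10}; color c → {4, 7, 8}; color d → {3, 5}; color e → {2}. Every edge joins two different colors.

5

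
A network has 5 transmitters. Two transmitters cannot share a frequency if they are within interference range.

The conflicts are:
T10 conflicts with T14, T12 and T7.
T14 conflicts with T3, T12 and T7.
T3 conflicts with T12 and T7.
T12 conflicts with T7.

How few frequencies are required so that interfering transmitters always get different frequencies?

T14, T3, T12, T7 are mutually in conflict, so at least 4 frequencies are needed.
4 frequencies suffice: frequency 1 → {T12}; frequency 2 → {T14}; frequency 3 → {T7}; frequency 4 → {T10, T3}. No two conflicting transmitters share a frequency.

4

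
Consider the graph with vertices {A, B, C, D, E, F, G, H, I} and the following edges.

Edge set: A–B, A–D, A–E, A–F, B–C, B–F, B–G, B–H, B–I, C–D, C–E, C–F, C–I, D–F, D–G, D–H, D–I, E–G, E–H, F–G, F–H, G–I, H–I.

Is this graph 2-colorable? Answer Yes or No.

B, C, F are mutually adjacent, so at least 3 colors are needed.
So 2 colors are not enough.

No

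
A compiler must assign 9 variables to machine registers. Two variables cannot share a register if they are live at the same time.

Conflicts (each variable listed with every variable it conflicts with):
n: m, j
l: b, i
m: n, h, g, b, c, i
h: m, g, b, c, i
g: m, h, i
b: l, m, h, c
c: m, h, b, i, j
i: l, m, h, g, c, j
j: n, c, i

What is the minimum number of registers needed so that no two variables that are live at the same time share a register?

m, h, b, c pairwise conflict, so at least 4 registers are needed.
4 registers suffice: register 1 → {n, b, i}; register 2 → {l, m, j}; register 3 → {h}; register 4 → {g, c}. Every pair that conflicts lands in different registers.

4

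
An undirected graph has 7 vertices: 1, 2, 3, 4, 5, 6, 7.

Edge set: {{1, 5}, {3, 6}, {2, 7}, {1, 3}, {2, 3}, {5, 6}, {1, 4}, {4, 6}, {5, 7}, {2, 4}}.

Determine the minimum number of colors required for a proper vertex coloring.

3

The cycle 5-7-2-3-6-5 has odd length 5, so it cannot be 2-colored; at least 3 colors are needed.
3 colors suffice: color red → {1, 2, 6}; color blue → {3, 4, 5}; color green → {7}. No two adjacent vertices share a color.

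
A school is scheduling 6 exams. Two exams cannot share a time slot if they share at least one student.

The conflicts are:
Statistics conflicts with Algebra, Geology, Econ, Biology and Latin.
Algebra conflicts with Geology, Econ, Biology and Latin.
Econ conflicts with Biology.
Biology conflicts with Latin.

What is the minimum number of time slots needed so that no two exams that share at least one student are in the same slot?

4

Statistics, Algebra, Biology, Latin all conflict with each other, so at least 4 time slots are needed.
4 time slots suffice: time slot 1 → {Statistics}; time slot 2 → {Algebra}; time slot 3 → {Geology, Biology}; time slot 4 → {Econ, Latin}. Each listed conflict is separated.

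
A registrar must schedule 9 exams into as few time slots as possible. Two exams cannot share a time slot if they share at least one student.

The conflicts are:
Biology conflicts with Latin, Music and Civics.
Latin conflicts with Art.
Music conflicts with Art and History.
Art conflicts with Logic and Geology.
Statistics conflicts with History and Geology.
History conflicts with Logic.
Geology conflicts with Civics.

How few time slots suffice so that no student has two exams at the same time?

3

The cycle Statistics-History-Logic-Art-Geology-Statistics has odd length 5, so it cannot be 2-colored; at least 3 time slots are needed.
3 time slots suffice: time slot 1 → {Biology, Art, History}; time slot 2 → {Latin, Music, Logic, Geology}; time slot 3 → {Statistics, Civics}. Each listed conflict is separated.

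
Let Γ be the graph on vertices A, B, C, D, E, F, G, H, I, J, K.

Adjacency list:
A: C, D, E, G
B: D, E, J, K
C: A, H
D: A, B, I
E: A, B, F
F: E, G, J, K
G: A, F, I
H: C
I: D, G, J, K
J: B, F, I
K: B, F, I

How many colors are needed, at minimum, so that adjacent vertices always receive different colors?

G and I are adjacent, so at least 2 colors are needed.
A valid assignment using 2 colors: A=1, B=1, C=2, D=2, E=2, F=1, G=2, H=1, I=1, J=2, K=2. Each edge has distinct colors on its endpoints.

2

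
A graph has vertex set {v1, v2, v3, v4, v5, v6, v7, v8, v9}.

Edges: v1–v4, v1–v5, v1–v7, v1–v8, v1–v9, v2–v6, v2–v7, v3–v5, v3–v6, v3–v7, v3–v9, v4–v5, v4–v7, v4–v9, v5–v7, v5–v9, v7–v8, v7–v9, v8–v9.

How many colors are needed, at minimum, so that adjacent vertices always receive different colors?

v1, v4, v5, v7, v9 are pairwise adjacent (a clique of size 5), so at least 5 colors are needed.
5 colors suffice: color R → {v6, v7}; color B → {v2, v9}; color G → {v1, v3}; color Y → {v5, v8}; color P → {v4}. Every edge joins two different colors.

5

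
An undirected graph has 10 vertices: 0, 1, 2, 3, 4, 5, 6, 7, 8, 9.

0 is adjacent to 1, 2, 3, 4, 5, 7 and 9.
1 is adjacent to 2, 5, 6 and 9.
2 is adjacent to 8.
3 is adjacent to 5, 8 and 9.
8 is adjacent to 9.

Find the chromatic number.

3

0, 1, 9 are mutually adjacent, so at least 3 colors are needed.
One proper 3-coloring: 0=red, 1=blue, 2=green, 3=blue, 4=blue, 5=green, 6=red, 7=blue, 8=red, 9=green. Every edge joins two different colors.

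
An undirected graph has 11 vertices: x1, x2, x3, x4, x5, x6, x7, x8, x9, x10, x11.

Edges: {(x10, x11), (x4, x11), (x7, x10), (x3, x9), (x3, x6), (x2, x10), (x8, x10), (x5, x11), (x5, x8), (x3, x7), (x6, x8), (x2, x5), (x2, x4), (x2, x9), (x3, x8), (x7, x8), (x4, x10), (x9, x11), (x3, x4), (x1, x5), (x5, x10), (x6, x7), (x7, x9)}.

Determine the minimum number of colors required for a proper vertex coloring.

x3, x6, x7, x8 form a clique, so at least 4 colors are needed.
A valid assignment using 4 colors: x1=1, x2=2, x3=1, x4=3, x5=3, x6=4, x7=3, x8=2, x9=4, x10=1, x11=2. Every edge joins two different colors.

4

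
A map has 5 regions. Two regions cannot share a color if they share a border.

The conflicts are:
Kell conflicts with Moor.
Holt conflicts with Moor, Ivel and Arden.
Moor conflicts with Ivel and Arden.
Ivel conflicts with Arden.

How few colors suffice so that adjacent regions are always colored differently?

Holt, Moor, Ivel, Arden are mutually in conflict, so at least 4 colors are needed.
One proper 4-coloring: Kell=2, Holt=4, Moor=1, Ivel=3, Arden=2. Every pair that conflicts lands in different colors.

4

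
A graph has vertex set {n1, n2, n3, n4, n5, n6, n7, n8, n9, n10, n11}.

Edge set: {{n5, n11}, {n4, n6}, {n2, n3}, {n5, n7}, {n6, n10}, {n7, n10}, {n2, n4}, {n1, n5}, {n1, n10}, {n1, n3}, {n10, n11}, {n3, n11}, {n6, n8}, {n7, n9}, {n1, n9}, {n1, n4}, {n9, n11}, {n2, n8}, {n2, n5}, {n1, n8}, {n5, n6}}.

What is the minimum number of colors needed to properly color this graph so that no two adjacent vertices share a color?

n2 and n8 are adjacent, so at least 2 colors are needed.
One proper 2-coloring: n1=1, n2=1, n3=2, n4=2, n5=2, n6=1, n7=1, n8=2, n9=2, n10=2, n11=1. Each edge has distinct colors on its endpoints.

2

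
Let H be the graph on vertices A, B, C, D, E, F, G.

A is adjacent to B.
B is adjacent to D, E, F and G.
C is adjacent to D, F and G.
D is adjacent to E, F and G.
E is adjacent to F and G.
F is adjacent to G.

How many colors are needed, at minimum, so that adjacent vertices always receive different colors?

B, D, E, F, G are mutually adjacent (a clique of size 5), so at least 5 colors are needed.
5 colors suffice: A=1, B=2, C=2, D=1, E=5, F=4, G=3. Every edge joins two different colors.

5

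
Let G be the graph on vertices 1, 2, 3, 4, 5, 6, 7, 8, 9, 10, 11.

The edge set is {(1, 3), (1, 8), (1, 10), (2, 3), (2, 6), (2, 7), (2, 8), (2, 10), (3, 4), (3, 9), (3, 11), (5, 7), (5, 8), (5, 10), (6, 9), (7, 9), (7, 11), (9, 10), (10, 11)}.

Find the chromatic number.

5 and 10 are adjacent, so at least 2 colors are needed.
2 colors suffice: color red → {3, 6, 7, 8, 10}; color blue → {1, 2, 4, 5, 9, 11}. No two adjacent vertices share a color.

2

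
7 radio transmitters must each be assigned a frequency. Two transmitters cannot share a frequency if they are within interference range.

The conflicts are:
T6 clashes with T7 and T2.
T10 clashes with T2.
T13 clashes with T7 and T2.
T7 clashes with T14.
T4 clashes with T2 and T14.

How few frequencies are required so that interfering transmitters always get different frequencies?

The cycle T14-T7-T13-T2-T4-T14 has odd length 5, so it cannot be 2-colored; at least 3 frequencies are needed.
3 frequencies suffice: frequency 1 → {T7, T2}; frequency 2 → {T6, T10, T13, T14}; frequency 3 → {T4}. Each listed conflict is separated.

3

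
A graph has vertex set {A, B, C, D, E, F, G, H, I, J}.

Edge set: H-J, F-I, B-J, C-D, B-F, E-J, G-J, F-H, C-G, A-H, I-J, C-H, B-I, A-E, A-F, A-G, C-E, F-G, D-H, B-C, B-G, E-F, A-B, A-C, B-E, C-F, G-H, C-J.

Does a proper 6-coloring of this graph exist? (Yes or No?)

The chromatic number is 5. A, C, F, G, H are pairwise adjacent (a clique of size 5), so at least 5 colors are needed.
5 colors suffice: color 1 → {C, I}; color 2 → {D, F, J}; color 3 → {B, H}; color 4 → {A}; color 5 → {E, G}.
Since 6 ≥ 5, a proper 6-coloring certainly exists.

Yes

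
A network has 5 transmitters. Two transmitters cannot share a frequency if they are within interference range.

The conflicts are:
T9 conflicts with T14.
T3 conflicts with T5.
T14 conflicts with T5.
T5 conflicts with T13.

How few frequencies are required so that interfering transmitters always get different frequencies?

T3 and T5 conflict, so at least 2 frequencies are needed.
2 frequencies suffice: frequency 1 → {T9, T5}; frequency 2 → {T3, T14, T13}. Each listed conflict is separated.

2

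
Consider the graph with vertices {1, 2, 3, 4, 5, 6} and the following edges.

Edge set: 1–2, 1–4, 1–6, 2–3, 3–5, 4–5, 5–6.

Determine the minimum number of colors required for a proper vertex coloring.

3

The cycle 3-2-1-6-5-3 has odd length 5, so it cannot be 2-colored; at least 3 colors are needed.
3 colors suffice: color red → {1, 5}; color blue → {2, 4, 6}; color green → {3}. No two adjacent vertices share a color.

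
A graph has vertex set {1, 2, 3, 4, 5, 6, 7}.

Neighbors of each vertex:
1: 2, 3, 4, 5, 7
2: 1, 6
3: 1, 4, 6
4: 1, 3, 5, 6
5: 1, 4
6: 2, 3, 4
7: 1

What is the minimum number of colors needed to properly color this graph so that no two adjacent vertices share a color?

3

3, 4, 6 are mutually adjacent, so at least 3 colors are needed.
A valid assignment using 3 colors: 1=a, 2=b, 3=c, 4=b, 5=c, 6=a, 7=b. No two adjacent vertices share a color.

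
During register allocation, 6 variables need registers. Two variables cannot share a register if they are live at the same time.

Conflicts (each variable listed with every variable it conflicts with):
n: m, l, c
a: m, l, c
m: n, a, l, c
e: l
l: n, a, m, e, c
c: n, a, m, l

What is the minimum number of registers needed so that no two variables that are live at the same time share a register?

a, m, l, c are mutually in conflict, so at least 4 registers are needed.
4 registers suffice: register 1 → {l}; register 2 → {e, c}; register 3 → {m}; register 4 → {n, a}. Each listed conflict is separated.

4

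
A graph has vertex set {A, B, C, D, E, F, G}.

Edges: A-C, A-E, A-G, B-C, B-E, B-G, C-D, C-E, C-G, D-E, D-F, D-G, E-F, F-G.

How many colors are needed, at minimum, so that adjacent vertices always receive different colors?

3

A, C, G are mutually adjacent, so at least 3 colors are needed.
One proper 3-coloring: A=3, B=3, C=2, D=3, E=1, F=2, G=1. Each edge has distinct colors on its endpoints.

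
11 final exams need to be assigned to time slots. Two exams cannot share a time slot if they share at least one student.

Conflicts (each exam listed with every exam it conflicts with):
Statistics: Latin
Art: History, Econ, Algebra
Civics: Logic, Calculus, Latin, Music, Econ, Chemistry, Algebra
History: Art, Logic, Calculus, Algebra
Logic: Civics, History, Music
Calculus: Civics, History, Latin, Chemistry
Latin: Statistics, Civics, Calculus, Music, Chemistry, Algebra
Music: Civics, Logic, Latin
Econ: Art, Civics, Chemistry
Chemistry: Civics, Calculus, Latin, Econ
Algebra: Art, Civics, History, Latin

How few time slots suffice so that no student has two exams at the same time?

4

Civics, Calculus, Latin, Chemistry are mutually in conflict, so at least 4 time slots are needed.
Using 4 time slots: Statistics=1, Art=2, Civics=1, History=1, Logic=2, Calculus=3, Latin=2, Music=3, Econ=3, Chemistry=4, Algebra=3. Every pair that conflicts lands in different time slots.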